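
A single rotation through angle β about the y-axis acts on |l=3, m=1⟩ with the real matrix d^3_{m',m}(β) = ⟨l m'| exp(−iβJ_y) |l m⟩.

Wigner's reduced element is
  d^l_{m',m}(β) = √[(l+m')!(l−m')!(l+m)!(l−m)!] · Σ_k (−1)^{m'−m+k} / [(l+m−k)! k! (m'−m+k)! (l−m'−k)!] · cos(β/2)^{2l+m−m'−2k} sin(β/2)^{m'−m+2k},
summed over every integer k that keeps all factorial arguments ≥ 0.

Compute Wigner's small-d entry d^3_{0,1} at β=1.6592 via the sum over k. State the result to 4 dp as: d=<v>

d^3_{0,1}(β=1.6592) via Wigner's sum:
c=cos(1.6592/2)=0.675171, s=sin(1.6592/2)=0.737661; N=√[6·6·24·2]=41.569219
The bounds max(0,m−m')=1 and min(l+m,l−m')=3 give 3 terms
  k=1: (−1)^0·41.5692/(12)·0.6752^5·0.7377^1 = +0.358522
  k=2: (−1)^1·41.5692/(4)·0.6752^3·0.7377^3 = -1.283879
  k=3: (−1)^2·41.5692/(12)·0.6752^1·0.7377^5 = +0.510845
d^3_{0,1}(1.6592) = +0.358522 -1.283879 +0.510845 = -0.414511

d=-0.4145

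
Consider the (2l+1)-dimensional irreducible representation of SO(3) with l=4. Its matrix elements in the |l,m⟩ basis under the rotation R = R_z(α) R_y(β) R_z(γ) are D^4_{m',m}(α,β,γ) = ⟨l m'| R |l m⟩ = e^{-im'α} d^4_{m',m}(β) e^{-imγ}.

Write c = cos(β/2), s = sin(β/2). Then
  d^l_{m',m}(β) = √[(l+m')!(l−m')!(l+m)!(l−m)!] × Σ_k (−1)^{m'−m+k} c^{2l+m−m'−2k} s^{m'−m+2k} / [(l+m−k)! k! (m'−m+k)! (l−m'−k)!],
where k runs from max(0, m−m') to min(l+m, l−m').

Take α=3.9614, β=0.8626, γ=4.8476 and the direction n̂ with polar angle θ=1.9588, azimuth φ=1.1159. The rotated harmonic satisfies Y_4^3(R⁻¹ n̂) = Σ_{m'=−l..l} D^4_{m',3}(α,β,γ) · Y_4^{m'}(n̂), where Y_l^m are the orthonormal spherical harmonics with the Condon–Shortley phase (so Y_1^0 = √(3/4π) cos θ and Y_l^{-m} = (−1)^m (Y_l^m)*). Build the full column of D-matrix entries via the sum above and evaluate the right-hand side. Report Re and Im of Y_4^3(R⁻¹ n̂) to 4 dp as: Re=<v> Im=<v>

Re=-0.0682 Im=-0.0197

Need the full column D^4_{m',3} for m'=−4..4 at α=3.9614, β=0.8626, γ=4.8476.
cos(β/2)=0.908423, sin(β/2)=0.418052
d^4_{-4,3}: single k=7 term ⇒ +0.005734;  D = +0.001518+0.005529i
d^4_{-3,3}: k∈[6..7] ⇒ +0.030836 -0.000933 = +0.029903;  D = -0.026482-0.013888i
d^4_{-2,3}: k∈[5..6] ⇒ +0.107449 -0.007585 = +0.099864;  D = +0.094253-0.033003i
d^4_{-1,3}: k∈[4..5] ⇒ +0.275165 -0.034965 = +0.240200;  D = -0.096665+0.219891i
d^4_{0,3}: k∈[3..4] ⇒ +0.534806 -0.113261 = +0.421545;  D = -0.166342-0.387337i
d^4_{1,3}: k∈[2..3] ⇒ +0.779579 -0.275165 = +0.504414;  D = +0.474631+0.170760i
d^4_{2,3}: k∈[1..2] ⇒ +0.798567 -0.507361 = +0.291206;  D = -0.259040+0.133038i
d^4_{3,3}: k∈[0..1] ⇒ +0.463773 -0.687524 = -0.223751;  D = -0.061090+0.215250i
d^4_{4,3}: single k=0 term ⇒ -0.603660;  D = -0.312055-0.516747i
Y_4^{m'}(θ=1.9588,φ=1.1159) and Σ D·Y over m':
  (+0.0015+0.0055i)·(-0.0800+0.3149i)  (-0.0265-0.0139i)·(+0.3677-0.0769i)  (+0.0943-0.0330i)·(-0.0004-0.0005i)  (-0.0967+0.2199i)·(+0.1454-0.2974i)  (-0.1663-0.3873i)·(-0.0611+0.0000i)  (+0.4746+0.1708i)·(-0.1454-0.2974i)  (-0.2590+0.1330i)·(-0.0004+0.0005i)  (-0.0611+0.2153i)·(-0.3677-0.0769i)  (-0.3121-0.5167i)·(-0.0800-0.3149i)
Y_4^3(R⁻¹ n̂) = -0.068208-0.019666i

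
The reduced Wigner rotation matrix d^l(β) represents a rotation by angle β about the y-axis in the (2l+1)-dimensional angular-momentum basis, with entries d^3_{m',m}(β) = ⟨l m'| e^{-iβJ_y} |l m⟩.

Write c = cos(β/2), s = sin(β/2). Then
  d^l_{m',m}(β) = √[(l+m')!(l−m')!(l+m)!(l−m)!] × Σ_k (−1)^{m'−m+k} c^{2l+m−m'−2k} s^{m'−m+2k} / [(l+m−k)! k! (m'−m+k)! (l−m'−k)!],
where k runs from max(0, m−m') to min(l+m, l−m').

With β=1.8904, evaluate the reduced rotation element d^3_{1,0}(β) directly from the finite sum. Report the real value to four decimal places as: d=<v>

d^3_{1,0}(β=1.8904) via Wigner's sum:
With c≡cos(β/2)=0.585581 and s≡sin(β/2)=0.810614, N=[24·2·6·6]^{1/2}=41.569219
k: max(0,(0)−(1))=0 … min(3+(0),3−(1))=2
  k=0: (−1)^1·41.5692/(12)·0.5856^5·0.8106^1 = -0.193348
  k=1: (−1)^2·41.5692/(4)·0.5856^3·0.8106^3 = +1.111513
  k=2: (−1)^3·41.5692/(12)·0.5856^1·0.8106^5 = -0.709983
d^3_{1,0}(1.8904) = -0.193348 +1.111513 -0.709983 = +0.208183

d=0.2082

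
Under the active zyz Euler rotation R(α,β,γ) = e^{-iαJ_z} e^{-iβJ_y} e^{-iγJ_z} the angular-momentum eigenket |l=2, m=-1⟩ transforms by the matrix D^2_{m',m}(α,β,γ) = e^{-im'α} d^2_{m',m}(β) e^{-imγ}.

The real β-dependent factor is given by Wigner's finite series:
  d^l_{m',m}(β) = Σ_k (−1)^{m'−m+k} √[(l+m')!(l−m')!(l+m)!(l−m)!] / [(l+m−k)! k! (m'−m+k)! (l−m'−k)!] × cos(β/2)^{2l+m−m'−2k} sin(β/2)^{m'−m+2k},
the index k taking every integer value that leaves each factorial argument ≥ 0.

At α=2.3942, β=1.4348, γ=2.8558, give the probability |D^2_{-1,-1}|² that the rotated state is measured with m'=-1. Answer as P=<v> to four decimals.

D^2_{-1,-1}(2.3942,1.4348,2.8558) = e^{-i·-1·2.3942}·d^2_{-1,-1}(1.4348)·e^{-i·-1·2.8558}. Compute d first:
Half-angle: c=0.753518, s=0.657428. N=√(1·6·1·6)=6.000000
k: max(0,(-1)−(-1))=0 … min(2+(-1),2−(-1))=1
  k=0: (−1)^0·6.0000/(6)·0.7535^4·0.6574^0 = +0.322384
  k=1: (−1)^1·6.0000/(2)·0.7535^2·0.6574^2 = -0.736214
d^2_{-1,-1}(1.4348) = +0.322384 -0.736214 = -0.413830
|D^2_{-1,-1}|² = |d^2_{-1,-1}(β)|² = (-0.413830)² = 0.171255 (the z-rotation phases have unit modulus)

P=0.1713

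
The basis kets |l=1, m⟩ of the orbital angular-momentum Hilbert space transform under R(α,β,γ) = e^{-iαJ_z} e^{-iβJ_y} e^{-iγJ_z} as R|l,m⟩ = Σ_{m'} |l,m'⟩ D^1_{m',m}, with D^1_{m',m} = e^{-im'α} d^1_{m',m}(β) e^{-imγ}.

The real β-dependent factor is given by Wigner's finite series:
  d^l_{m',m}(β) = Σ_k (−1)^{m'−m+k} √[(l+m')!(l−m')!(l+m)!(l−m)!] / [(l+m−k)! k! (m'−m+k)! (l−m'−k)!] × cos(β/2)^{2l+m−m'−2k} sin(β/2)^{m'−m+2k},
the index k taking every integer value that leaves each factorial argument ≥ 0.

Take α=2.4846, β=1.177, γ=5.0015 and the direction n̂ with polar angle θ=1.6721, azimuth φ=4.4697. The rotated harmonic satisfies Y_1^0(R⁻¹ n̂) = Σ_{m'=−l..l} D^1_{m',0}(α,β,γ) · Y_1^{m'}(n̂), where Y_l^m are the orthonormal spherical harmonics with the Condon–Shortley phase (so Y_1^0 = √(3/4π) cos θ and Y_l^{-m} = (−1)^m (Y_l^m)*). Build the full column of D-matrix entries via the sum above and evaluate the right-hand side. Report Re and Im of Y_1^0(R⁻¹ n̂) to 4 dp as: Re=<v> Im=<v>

Re=-0.1997 Im=0.0000

Need the full column D^1_{m',0} for m'=−1..1 at α=2.4846, β=1.177, γ=5.0015.
cos(β/2)=0.831774, sin(β/2)=0.555114
d^1_{-1,0}: single k=1 term ⇒ +0.652984;  D = -0.517054+0.398802i
d^1_{0,0}: k∈[0..1] ⇒ +0.691848 -0.308152 = +0.383697;  D = +0.383697+0.000000i
d^1_{1,0}: single k=0 term ⇒ -0.652984;  D = +0.517054+0.398802i
Y_1^{m'}(θ=1.6721,φ=4.4697) and Σ D·Y over m':
  (-0.5171+0.3988i)·(-0.0826+0.3337i)  (+0.3837+0.0000i)·(-0.0494+0.0000i)  (+0.5171+0.3988i)·(+0.0826+0.3337i)
Y_1^0(R⁻¹ n̂) = -0.199662+0.000000i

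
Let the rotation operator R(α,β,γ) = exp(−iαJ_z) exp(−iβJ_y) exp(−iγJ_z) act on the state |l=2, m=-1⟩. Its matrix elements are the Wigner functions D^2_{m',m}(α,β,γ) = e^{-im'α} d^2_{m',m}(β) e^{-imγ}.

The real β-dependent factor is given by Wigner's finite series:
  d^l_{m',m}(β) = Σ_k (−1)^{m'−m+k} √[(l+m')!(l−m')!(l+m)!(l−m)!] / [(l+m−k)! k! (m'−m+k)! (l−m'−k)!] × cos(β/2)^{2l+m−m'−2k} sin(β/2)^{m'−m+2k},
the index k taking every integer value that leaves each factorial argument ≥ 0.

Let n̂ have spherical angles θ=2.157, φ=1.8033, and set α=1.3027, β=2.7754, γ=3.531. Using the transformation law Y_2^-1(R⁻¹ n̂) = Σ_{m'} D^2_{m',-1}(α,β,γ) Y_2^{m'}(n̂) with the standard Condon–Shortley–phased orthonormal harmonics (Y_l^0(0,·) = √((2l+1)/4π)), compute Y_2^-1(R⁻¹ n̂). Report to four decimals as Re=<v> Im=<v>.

Need the full column D^2_{m',-1} for m'=−2..2 at α=1.3027, β=2.7754, γ=3.531.
cos(β/2)=0.182075, sin(β/2)=0.983285
d^2_{-2,-1}: single k=1 term ⇒ +0.011870;  D = +0.011743-0.001736i
d^2_{-1,-1}: k∈[0..1] ⇒ +0.001099 -0.096157 = -0.095058;  D = -0.011503+0.094359i
d^2_{0,-1}: k∈[0..1] ⇒ -0.014538 +0.423998 = +0.409460;  D = -0.378805-0.155447i
d^2_{1,-1}: k∈[0..1] ⇒ +0.096157 -0.934796 = -0.838639;  D = +0.512529-0.663800i
d^2_{2,-1}: single k=0 term ⇒ -0.346193;  D = -0.208185-0.276602i
Y_2^{m'}(θ=2.157,φ=1.8033) and Σ D·Y over m':
  (+0.0117-0.0017i)·(-0.2396+0.1202i)  (-0.0115+0.0944i)·(+0.0820+0.3464i)  (-0.3788-0.1554i)·(-0.0258+0.0000i)  (+0.5125-0.6638i)·(-0.0820+0.3464i)  (-0.2082-0.2766i)·(-0.2396-0.1202i)
Y_2^-1(R⁻¹ n̂) = +0.178103+0.332913i

Re=0.1781 Im=0.3329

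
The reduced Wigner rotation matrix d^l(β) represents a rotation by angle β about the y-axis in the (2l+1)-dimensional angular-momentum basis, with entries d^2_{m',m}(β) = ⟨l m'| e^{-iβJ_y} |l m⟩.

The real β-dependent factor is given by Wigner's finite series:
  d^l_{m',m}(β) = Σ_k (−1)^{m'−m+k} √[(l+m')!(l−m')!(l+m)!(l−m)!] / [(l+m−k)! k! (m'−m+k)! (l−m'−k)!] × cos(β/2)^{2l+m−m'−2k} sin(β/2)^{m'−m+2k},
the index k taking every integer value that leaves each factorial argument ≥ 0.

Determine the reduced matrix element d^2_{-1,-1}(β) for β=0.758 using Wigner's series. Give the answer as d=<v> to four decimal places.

d=0.3905

d^2_{-1,-1}(β=0.758) via Wigner's sum:
c=cos(0.758/2)=0.929035, s=sin(0.758/2)=0.369992; N=√[1·6·1·6]=6.000000
Admissible k: 0..1 (factorial args all ≥0)
  k=0: (−1)^0·6.0000/(6)·0.9290^4·0.3700^0 = +0.744952
  k=1: (−1)^1·6.0000/(2)·0.9290^2·0.3700^2 = -0.354462
d^2_{-1,-1}(0.758) = +0.744952 -0.354462 = +0.390491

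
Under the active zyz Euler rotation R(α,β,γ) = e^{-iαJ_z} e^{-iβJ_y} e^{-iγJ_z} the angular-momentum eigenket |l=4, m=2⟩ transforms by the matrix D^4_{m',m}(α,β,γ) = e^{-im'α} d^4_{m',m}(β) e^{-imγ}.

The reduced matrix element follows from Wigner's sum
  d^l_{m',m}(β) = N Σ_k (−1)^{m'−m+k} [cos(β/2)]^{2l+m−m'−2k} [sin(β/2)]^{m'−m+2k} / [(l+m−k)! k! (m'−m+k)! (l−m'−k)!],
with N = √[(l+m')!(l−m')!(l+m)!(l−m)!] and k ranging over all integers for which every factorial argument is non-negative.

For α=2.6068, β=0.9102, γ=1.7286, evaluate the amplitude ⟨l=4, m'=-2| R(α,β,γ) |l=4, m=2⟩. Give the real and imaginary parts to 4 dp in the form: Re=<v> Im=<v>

D^4_{-2,2}(2.6068,0.9102,1.7286) = e^{-i·-2·2.6068}·d^4_{-2,2}(0.9102)·e^{-i·2·1.7286}. Compute d first:
c=cos(0.9102/2)=0.898217, s=sin(0.9102/2)=0.439552; N=√[2·720·720·2]=1440.000000
The bounds max(0,m−m')=4 and min(l+m,l−m')=6 give 3 terms
  k=4: (−1)^0·1440.0000/(96)·0.8982^4·0.4396^4 = +0.364467
  k=5: (−1)^1·1440.0000/(120)·0.8982^2·0.4396^6 = -0.069824
  k=6: (−1)^2·1440.0000/(1440)·0.8982^0·0.4396^8 = +0.001393
d^4_{-2,2}(0.9102) = +0.364467 -0.069824 +0.001393 = +0.296036
D = (+0.480488-0.877001i)·(+0.296036)·(-0.950608+0.310394i) = -0.054630+0.290952i

Re=-0.0546 Im=0.2910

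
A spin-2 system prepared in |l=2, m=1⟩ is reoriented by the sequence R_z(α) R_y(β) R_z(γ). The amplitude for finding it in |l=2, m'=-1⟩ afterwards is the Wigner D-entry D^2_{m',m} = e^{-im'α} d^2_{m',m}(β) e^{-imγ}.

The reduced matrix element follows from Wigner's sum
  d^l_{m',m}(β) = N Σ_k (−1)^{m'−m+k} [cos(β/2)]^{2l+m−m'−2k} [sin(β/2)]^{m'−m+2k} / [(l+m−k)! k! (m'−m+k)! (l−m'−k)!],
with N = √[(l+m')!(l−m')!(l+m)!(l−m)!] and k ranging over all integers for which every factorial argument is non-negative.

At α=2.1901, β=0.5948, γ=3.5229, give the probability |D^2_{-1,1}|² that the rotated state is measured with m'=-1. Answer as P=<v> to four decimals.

First d^2_{-1,1}(β=0.5948), then the phase factors e^{-i(-1)α} and e^{-i(1)γ}:
With c≡cos(β/2)=0.956102 and s≡sin(β/2)=0.293035, N=[1·6·6·1]^{1/2}=6.000000
The bounds max(0,m−m')=2 and min(l+m,l−m')=3 give 2 terms
  k=2: (−1)^0·6.0000/(2)·0.9561^2·0.2930^2 = +0.235488
  k=3: (−1)^1·6.0000/(6)·0.9561^0·0.2930^4 = -0.007374
d^2_{-1,1}(0.5948) = +0.235488 -0.007374 = +0.228115
|D^2_{-1,1}|² = |d^2_{-1,1}(β)|² = (+0.228115)² = 0.052036 (the z-rotation phases have unit modulus)

P=0.0520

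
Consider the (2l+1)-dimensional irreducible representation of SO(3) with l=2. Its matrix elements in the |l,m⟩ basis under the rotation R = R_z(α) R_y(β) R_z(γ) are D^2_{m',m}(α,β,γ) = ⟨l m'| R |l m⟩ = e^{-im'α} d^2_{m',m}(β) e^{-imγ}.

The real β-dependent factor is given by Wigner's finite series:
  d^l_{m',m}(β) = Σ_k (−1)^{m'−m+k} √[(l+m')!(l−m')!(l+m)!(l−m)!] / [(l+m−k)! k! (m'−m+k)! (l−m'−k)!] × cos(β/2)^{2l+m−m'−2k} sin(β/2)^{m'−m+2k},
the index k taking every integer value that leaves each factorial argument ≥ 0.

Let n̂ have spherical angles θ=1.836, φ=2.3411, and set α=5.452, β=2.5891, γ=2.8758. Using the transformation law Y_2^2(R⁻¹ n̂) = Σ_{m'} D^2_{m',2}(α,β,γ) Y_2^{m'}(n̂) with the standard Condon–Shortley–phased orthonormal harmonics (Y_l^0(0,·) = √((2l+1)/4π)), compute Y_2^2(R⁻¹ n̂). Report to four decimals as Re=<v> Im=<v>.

Re=0.3168 Im=0.1609

Need the full column D^2_{m',2} for m'=−2..2 at α=5.452, β=2.5891, γ=2.8758.
cos(β/2)=0.272746, sin(β/2)=0.962086
d^2_{-2,2}: single k=4 term ⇒ +0.856753;  D = +0.364933-0.775145i
d^2_{-1,2}: single k=3 term ⇒ +0.485770;  D = +0.464131-0.143369i
d^2_{0,2}: single k=2 term ⇒ +0.168663;  D = +0.145389+0.085496i
d^2_{1,2}: single k=1 term ⇒ +0.039041;  D = +0.008063+0.038199i
d^2_{2,2}: single k=0 term ⇒ +0.005534;  D = -0.003230+0.004494i
Y_2^{m'}(θ=1.836,φ=2.3411) and Σ D·Y over m':
  (+0.3649-0.7751i)·(-0.0109+0.3596i)  (+0.4641-0.1434i)·(+0.1361+0.1402i)  (+0.1454+0.0855i)·(-0.2504+0.0000i)  (+0.0081+0.0382i)·(-0.1361+0.1402i)  (-0.0032+0.0045i)·(-0.0109-0.3596i)
Y_2^2(R⁻¹ n̂) = +0.316815+0.160859i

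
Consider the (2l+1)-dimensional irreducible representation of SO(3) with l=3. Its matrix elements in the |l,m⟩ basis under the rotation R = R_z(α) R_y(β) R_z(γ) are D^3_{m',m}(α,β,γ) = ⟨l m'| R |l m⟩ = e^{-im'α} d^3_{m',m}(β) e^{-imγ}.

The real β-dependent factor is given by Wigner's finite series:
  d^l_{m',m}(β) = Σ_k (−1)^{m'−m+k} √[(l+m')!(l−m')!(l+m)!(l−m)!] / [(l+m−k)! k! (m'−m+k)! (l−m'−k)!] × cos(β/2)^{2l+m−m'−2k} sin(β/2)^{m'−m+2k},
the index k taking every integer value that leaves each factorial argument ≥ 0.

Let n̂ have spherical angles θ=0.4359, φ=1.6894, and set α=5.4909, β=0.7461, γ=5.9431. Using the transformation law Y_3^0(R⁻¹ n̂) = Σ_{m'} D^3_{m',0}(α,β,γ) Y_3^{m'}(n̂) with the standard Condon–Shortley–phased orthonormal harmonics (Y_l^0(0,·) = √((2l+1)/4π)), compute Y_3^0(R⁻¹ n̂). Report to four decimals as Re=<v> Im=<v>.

Re=-0.3336 Im=0.0000

Need the full column D^3_{m',0} for m'=−3..3 at α=5.4909, β=0.7461, γ=5.9431.
cos(β/2)=0.931220, sin(β/2)=0.364457
d^3_{-3,0}: single k=3 term ⇒ +0.174828;  D = -0.126150-0.121042i
d^3_{-2,0}: k∈[2..3] ⇒ +0.547096 -0.083802 = +0.463294;  D = -0.006381-0.463250i
d^3_{-1,0}: k∈[1..3] ⇒ +0.884095 -0.406265 +0.020743 = +0.498574;  D = +0.350109-0.354965i
d^3_{0,0}: k∈[0..3] ⇒ +0.652100 -0.898970 +0.137700 -0.002344 = -0.111514;  D = -0.111514+0.000000i
d^3_{1,0}: k∈[0..2] ⇒ -0.884095 +0.406265 -0.020743 = -0.498574;  D = -0.350109-0.354965i
d^3_{2,0}: k∈[0..1] ⇒ +0.547096 -0.083802 = +0.463294;  D = -0.006381+0.463250i
d^3_{3,0}: single k=0 term ⇒ -0.174828;  D = +0.126150-0.121042i
Y_3^{m'}(θ=0.4359,φ=1.6894) and Σ D·Y over m':
  (-0.1262-0.1210i)·(+0.0109+0.0294i)  (-0.0064-0.4633i)·(-0.1605+0.0388i)  (+0.3501-0.3550i)·(-0.0502-0.4212i)  (-0.1115+0.0000i)·(+0.3750+0.0000i)  (-0.3501-0.3550i)·(+0.0502-0.4212i)  (-0.0064+0.4633i)·(-0.1605-0.0388i)  (+0.1262-0.1210i)·(-0.0109+0.0294i)
Y_3^0(R⁻¹ n̂) = -0.333621-0.000000i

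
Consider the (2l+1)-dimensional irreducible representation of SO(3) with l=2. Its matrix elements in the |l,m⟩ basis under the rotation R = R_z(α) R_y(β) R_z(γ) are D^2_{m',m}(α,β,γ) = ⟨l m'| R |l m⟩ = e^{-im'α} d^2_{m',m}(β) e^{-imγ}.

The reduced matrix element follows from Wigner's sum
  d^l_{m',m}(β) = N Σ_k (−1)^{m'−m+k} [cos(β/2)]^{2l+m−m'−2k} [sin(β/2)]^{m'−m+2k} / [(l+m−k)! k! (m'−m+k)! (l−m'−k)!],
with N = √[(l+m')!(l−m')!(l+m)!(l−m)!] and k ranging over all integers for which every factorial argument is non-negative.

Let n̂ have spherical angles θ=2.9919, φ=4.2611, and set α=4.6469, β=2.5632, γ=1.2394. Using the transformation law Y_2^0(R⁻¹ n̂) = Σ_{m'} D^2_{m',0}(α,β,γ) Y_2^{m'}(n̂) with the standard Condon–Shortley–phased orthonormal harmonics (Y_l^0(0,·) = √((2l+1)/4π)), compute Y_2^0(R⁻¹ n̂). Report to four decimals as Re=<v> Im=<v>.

Need the full column D^2_{m',0} for m'=−2..2 at α=4.6469, β=2.5632, γ=1.2394.
cos(β/2)=0.285182, sin(β/2)=0.958473
d^2_{-2,0}: single k=2 term ⇒ +0.183012;  D = -0.181445+0.023902i
d^2_{-1,0}: k∈[1..2] ⇒ +0.054453 -0.615089 = -0.560636;  D = +0.036689+0.559434i
d^2_{0,0}: k∈[0..2] ⇒ +0.006614 -0.298858 +0.843957 = +0.551714;  D = +0.551714+0.000000i
d^2_{1,0}: k∈[0..1] ⇒ -0.054453 +0.615089 = +0.560636;  D = -0.036689+0.559434i
d^2_{2,0}: single k=0 term ⇒ +0.183012;  D = -0.181445-0.023902i
Y_2^{m'}(θ=2.9919,φ=4.2611) and Σ D·Y over m':
  (-0.1814+0.0239i)·(-0.0053-0.0067i)  (+0.0367+0.5594i)·(+0.0497-0.1025i)  (+0.5517+0.0000i)·(+0.6097+0.0000i)  (-0.0367+0.5594i)·(-0.0497-0.1025i)  (-0.1814-0.0239i)·(-0.0053+0.0067i)
Y_2^0(R⁻¹ n̂) = +0.457007+0.000000i

Re=0.4570 Im=0.0000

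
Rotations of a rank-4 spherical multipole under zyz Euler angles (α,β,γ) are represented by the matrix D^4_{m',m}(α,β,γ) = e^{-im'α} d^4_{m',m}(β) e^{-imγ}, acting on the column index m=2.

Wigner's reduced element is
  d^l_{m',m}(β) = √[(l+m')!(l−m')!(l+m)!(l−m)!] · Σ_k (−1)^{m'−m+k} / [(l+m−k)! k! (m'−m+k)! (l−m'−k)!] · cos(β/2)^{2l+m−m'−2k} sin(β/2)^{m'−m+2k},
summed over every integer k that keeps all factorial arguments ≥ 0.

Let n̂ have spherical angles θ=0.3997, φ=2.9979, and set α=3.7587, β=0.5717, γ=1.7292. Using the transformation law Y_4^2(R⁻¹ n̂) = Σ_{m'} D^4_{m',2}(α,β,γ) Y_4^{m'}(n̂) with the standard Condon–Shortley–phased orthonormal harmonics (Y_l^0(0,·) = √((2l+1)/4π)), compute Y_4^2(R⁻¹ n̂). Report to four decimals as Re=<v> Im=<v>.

Re=-0.0675 Im=-0.2256

Need the full column D^4_{m',2} for m'=−4..4 at α=3.7587, β=0.5717, γ=1.7292.
cos(β/2)=0.959422, sin(β/2)=0.281973
d^4_{-4,2}: single k=6 term ⇒ +0.002448;  D = +0.001343-0.002047i
d^4_{-3,2}: k∈[5..6] ⇒ +0.017671 -0.000509 = +0.017162;  D = +0.000623+0.017151i
d^4_{-2,2}: k∈[4..6] ⇒ +0.080345 -0.005552 +0.000040 = +0.074833;  D = -0.045490-0.059420i
d^4_{-1,2}: k∈[3..5] ⇒ +0.257743 -0.033394 +0.000577 = +0.224926;  D = +0.214860+0.066534i
d^4_{0,2}: k∈[2..4] ⇒ +0.588295 -0.135506 +0.004389 = +0.457178;  D = -0.434427+0.142427i
d^4_{1,2}: k∈[1..3] ⇒ +0.895185 -0.386615 +0.022263 = +0.530833;  D = +0.315682-0.426765i
d^4_{2,2}: k∈[0..2] ⇒ +0.717924 -0.744141 +0.080345 = +0.054128;  D = -0.001070+0.054118i
d^4_{3,2}: k∈[0..1] ⇒ -0.789479 +0.204577 = -0.584901;  D = +0.328972+0.483619i
d^4_{4,2}: single k=0 term ⇒ +0.328135;  D = +0.307520+0.114474i
Y_4^{m'}(θ=0.3997,φ=2.9979) and Σ D·Y over m':
  (+0.0013-0.0020i)·(+0.0085+0.0055i)  (+0.0006+0.0172i)·(-0.0617-0.0284i)  (-0.0455-0.0594i)·(+0.2400+0.0709i)  (+0.2149+0.0665i)·(-0.4934-0.0714i)  (-0.4344+0.1424i)·(+0.2904+0.0000i)  (+0.3157-0.4268i)·(+0.4934-0.0714i)  (-0.0011+0.0541i)·(+0.2400-0.0709i)  (+0.3290+0.4836i)·(+0.0617-0.0284i)  (+0.3075+0.1145i)·(+0.0085-0.0055i)
Y_4^2(R⁻¹ n̂) = -0.067495-0.225649i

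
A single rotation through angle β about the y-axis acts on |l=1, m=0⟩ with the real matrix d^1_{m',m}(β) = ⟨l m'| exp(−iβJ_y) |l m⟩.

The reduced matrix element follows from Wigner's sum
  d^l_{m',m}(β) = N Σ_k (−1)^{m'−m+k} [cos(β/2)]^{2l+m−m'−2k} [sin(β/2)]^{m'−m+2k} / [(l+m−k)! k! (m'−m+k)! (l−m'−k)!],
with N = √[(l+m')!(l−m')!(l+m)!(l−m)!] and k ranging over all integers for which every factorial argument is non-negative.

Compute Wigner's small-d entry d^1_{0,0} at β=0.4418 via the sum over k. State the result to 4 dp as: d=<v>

d^1_{0,0}(β=0.4418) via Wigner's sum:
Half-angle: c=0.975701, s=0.219108. N=√(1·1·1·1)=1.000000
k∈{0,1} keeps every argument non-negative
  k=0: (−1)^0·1.0000/(1)·0.9757^2·0.2191^0 = +0.951992
  k=1: (−1)^1·1.0000/(1)·0.9757^0·0.2191^2 = -0.048008
d^1_{0,0}(0.4418) = +0.951992 -0.048008 = +0.903984

d=0.9040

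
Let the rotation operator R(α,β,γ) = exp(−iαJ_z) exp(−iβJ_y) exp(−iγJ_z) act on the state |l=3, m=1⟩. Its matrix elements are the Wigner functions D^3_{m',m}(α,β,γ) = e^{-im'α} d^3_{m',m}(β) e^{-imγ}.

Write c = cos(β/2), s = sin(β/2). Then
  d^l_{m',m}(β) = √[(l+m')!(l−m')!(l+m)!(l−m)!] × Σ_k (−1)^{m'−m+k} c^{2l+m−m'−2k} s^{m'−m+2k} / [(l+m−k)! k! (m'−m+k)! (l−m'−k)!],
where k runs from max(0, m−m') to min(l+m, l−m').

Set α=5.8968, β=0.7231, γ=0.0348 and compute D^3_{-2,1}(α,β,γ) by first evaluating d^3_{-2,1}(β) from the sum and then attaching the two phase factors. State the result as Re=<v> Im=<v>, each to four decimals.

D^3_{-2,1}(5.8968,0.7231,0.0348) = e^{-i·-2·5.8968}·d^3_{-2,1}(0.7231)·e^{-i·1·0.0348}. Compute d first:
Half-angle: c=0.935350, s=0.353724. N=√(1·120·24·2)=75.894664
k∈{3,4} keeps every argument non-negative
  k=3: (−1)^0·75.8947/(12)·0.9353^3·0.3537^3 = +0.229059
  k=4: (−1)^1·75.8947/(24)·0.9353^1·0.3537^5 = -0.016379
d^3_{-2,1}(0.7231) = +0.229059 -0.016379 = +0.212679
D = (+0.715979-0.698122i)·(+0.212679)·(+0.999395-0.034793i) = +0.147016-0.153684i

Re=0.1470 Im=-0.1537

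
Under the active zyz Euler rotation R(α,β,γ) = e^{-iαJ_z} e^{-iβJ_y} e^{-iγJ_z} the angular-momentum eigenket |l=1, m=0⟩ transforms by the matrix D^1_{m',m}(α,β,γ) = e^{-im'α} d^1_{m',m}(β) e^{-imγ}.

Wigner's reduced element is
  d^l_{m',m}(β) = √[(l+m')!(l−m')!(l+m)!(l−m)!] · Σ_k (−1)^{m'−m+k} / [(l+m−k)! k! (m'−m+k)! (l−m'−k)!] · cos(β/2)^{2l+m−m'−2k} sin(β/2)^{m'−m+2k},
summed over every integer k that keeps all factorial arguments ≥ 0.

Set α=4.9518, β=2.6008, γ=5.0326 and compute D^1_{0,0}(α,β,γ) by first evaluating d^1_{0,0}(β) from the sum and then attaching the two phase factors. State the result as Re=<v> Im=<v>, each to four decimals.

Re=-0.8573 Im=0.0000

Split into d^1_{0,0}(β=2.6008) × two z-phases.
c=cos(2.6008/2)=0.267113, s=sin(2.6008/2)=0.963665; N=√[1·1·1·1]=1.000000
The bounds max(0,m−m')=0 and min(l+m,l−m')=1 give 2 terms
  k=0: (−1)^0·1.0000/(1)·0.2671^2·0.9637^0 = +0.071350
  k=1: (−1)^1·1.0000/(1)·0.2671^0·0.9637^2 = -0.928650
d^1_{0,0}(2.6008) = +0.071350 -0.928650 = -0.857301
Attach z-rotation phases: D = e^{-i(0)(4.9518)}·(-0.857301)·e^{-i(0)(5.0326)} = -0.857301+0.000000i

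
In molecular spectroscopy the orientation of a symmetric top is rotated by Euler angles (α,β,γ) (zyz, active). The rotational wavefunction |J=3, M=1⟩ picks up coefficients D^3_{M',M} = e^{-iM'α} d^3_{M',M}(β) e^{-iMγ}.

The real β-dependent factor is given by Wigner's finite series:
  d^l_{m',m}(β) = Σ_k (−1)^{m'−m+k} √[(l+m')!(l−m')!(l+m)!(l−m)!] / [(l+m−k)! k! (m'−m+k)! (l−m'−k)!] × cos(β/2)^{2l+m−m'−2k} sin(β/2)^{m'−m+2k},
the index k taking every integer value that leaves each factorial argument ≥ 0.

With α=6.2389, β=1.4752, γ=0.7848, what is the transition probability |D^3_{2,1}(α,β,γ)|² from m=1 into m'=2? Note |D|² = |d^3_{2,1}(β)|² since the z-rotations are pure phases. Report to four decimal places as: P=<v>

P=0.0946

D^3_{2,1}(6.2389,1.4752,0.7848) = e^{-i·2·6.2389}·d^3_{2,1}(1.4752)·e^{-i·1·0.7848}. Compute d first:
Half-angle: c=0.740085, s=0.672514. N=√(120·1·24·2)=75.894664
The bounds max(0,m−m')=0 and min(l+m,l−m')=1 give 2 terms
  k=0: (−1)^1·75.8947/(24)·0.7401^5·0.6725^1 = -0.472181
  k=1: (−1)^2·75.8947/(12)·0.7401^3·0.6725^3 = +0.779790
d^3_{2,1}(1.4752) = -0.472181 +0.779790 = +0.307609
|D^3_{2,1}|² = |d^3_{2,1}(β)|² = (+0.307609)² = 0.094623 (the z-rotation phases have unit modulus)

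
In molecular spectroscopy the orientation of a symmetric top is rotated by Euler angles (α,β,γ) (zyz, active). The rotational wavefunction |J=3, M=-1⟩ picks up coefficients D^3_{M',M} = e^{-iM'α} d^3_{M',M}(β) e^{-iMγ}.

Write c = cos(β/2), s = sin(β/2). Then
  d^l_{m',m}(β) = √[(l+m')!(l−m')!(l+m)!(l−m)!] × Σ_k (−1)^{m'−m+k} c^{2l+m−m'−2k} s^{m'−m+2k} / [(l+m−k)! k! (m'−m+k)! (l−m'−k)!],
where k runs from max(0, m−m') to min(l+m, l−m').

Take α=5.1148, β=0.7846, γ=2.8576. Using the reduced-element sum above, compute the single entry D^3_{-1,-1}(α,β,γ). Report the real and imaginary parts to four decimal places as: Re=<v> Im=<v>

Split into d^3_{-1,-1}(β=0.7846) × two z-phases.
With c≡cos(β/2)=0.924032 and s≡sin(β/2)=0.382315, N=[2·24·2·24]^{1/2}=48.000000
The bounds max(0,m−m')=0 and min(l+m,l−m')=2 give 3 terms
  k=0: (−1)^0·48.0000/(48)·0.9240^6·0.3823^0 = +0.622476
  k=1: (−1)^1·48.0000/(6)·0.9240^4·0.3823^2 = -0.852472
  k=2: (−1)^2·48.0000/(8)·0.9240^2·0.3823^4 = +0.109448
d^3_{-1,-1}(0.7846) = +0.622476 -0.852472 +0.109448 = -0.120548
Attach z-rotation phases: D = e^{-i(-1)(5.1148)}·(-0.120548)·e^{-i(-1)(2.8576)} = +0.014242-0.119704i

Re=0.0142 Im=-0.1197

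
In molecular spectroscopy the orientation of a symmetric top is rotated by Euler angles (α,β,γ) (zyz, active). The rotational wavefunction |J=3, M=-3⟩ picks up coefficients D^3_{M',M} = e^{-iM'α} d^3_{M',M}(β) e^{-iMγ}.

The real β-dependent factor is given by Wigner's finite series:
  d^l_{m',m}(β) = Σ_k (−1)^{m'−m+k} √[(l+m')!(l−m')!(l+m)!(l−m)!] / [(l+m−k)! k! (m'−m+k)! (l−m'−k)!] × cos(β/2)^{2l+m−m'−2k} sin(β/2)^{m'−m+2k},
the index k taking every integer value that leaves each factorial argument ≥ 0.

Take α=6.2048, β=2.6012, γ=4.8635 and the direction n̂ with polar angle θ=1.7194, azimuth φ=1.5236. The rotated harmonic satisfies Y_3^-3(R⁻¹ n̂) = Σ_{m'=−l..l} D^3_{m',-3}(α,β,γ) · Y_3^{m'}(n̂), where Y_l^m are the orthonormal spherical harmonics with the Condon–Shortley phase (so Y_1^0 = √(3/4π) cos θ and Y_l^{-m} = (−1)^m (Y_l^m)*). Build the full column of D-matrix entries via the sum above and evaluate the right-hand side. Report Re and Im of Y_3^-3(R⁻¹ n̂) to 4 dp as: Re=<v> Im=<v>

Re=-0.2958 Im=-0.2832

Need the full column D^3_{m',-3} for m'=−3..3 at α=6.2048, β=2.6012, γ=4.8635.
cos(β/2)=0.266921, sin(β/2)=0.963719
d^3_{-3,-3}: single k=0 term ⇒ +0.000362;  D = -0.000078+0.000353i
d^3_{-2,-3}: single k=0 term ⇒ -0.003198;  D = +0.000935-0.003059i
d^3_{-1,-3}: single k=0 term ⇒ +0.018259;  D = -0.006687+0.016990i
d^3_{0,-3}: single k=0 term ⇒ -0.076122;  D = +0.033339-0.068433i
d^3_{1,-3}: single k=0 term ⇒ +0.238019;  D = -0.120679+0.205157i
d^3_{2,-3}: single k=0 term ⇒ -0.543512;  D = +0.311406-0.445456i
d^3_{3,-3}: single k=0 term ⇒ +0.801127;  D = -0.509013+0.618636i
Y_3^{m'}(θ=1.7194,φ=1.5236) and Σ D·Y over m':
  (-0.0001+0.0004i)·(-0.0570+0.3995i)  (+0.0009-0.0031i)·(+0.1473+0.0139i)  (-0.0067+0.0170i)·(-0.0134+0.2843i)  (+0.0333-0.0684i)·(+0.1597+0.0000i)  (-0.1207+0.2052i)·(+0.0134+0.2843i)  (+0.3114-0.4455i)·(+0.1473-0.0139i)  (-0.5090+0.6186i)·(+0.0570+0.3995i)
Y_3^-3(R⁻¹ n̂) = -0.295804-0.283213i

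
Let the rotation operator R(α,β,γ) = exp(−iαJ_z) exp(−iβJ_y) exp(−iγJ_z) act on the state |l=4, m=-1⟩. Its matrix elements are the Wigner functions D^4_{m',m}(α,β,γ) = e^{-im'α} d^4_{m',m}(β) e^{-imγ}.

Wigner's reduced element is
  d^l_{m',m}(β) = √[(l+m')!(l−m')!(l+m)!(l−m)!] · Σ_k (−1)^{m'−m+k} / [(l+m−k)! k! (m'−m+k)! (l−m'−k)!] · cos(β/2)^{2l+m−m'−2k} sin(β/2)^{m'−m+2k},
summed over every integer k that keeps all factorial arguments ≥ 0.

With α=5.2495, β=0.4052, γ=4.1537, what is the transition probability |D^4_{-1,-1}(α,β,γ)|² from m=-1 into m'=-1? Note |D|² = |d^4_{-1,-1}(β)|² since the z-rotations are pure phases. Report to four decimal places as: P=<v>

Split into d^4_{-1,-1}(β=0.4052) × two z-phases.
With c≡cos(β/2)=0.979547 and s≡sin(β/2)=0.201217, N=[6·120·6·120]^{1/2}=720.000000
Admissible k: 0..3 (factorial args all ≥0)
  k=0: (−1)^0·720.0000/(720)·0.9795^8·0.2012^0 = +0.847620
  k=1: (−1)^1·720.0000/(48)·0.9795^6·0.2012^2 = -0.536501
  k=2: (−1)^2·720.0000/(24)·0.9795^4·0.2012^4 = +0.045277
  k=3: (−1)^3·720.0000/(72)·0.9795^2·0.2012^6 = -0.000637
d^4_{-1,-1}(0.4052) = +0.847620 -0.536501 +0.045277 -0.000637 = +0.355759
|D^4_{-1,-1}|² = |d^4_{-1,-1}(β)|² = (+0.355759)² = 0.126565 (the z-rotation phases have unit modulus)

P=0.1266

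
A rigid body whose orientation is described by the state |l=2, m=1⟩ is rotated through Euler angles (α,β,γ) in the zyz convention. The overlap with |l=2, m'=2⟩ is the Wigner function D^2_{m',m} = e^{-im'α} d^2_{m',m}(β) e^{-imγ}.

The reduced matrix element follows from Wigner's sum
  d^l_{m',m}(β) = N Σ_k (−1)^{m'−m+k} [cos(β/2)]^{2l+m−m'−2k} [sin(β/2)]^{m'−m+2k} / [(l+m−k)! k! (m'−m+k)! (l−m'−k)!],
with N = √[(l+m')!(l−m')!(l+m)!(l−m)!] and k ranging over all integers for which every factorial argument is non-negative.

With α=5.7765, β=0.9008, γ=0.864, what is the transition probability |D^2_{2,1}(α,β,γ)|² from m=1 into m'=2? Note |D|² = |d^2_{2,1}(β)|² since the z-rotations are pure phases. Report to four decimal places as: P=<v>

First d^2_{2,1}(β=0.9008), then the phase factors e^{-i(2)α} and e^{-i(1)γ}:
c=cos(0.9008/2)=0.900273, s=sin(0.9008/2)=0.435326; N=√[24·1·6·1]=12.000000
k∈{0} keeps every argument non-negative
  k=0: (−1)^1·12.0000/(6)·0.9003^3·0.4353^1 = -0.635283
d^2_{2,1}(0.9008) = -0.635283
|D^2_{2,1}|² = |d^2_{2,1}(β)|² = (-0.635283)² = 0.403584 (the z-rotation phases have unit modulus)

P=0.4036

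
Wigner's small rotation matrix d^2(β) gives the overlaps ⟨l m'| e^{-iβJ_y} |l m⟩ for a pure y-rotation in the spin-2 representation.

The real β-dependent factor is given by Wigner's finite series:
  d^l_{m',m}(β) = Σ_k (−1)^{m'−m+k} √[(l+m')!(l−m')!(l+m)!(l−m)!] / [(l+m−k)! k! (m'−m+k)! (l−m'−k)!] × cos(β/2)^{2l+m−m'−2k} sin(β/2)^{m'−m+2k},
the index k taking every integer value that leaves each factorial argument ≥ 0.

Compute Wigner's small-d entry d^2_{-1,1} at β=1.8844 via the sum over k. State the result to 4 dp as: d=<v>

d=0.2506

d^2_{-1,1}(β=1.8844) via Wigner's sum:
With c≡cos(β/2)=0.588010 and s≡sin(β/2)=0.808854, N=[1·6·6·1]^{1/2}=6.000000
Admissible k: 2..3 (factorial args all ≥0)
  k=2: (−1)^0·6.0000/(2)·0.5880^2·0.8089^2 = +0.678626
  k=3: (−1)^1·6.0000/(6)·0.5880^0·0.8089^4 = -0.428036
d^2_{-1,1}(1.8844) = +0.678626 -0.428036 = +0.250591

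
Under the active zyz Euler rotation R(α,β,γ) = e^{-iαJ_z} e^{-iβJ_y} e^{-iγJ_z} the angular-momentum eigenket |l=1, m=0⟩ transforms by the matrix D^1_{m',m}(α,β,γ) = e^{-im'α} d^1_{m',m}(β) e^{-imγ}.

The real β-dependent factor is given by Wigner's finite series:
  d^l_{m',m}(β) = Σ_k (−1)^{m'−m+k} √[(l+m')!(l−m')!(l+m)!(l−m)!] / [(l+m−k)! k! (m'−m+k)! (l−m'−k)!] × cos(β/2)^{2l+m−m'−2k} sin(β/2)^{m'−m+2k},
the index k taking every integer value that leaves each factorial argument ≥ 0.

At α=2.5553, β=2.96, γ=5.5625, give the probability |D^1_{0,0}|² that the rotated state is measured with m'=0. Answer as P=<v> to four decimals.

First d^1_{0,0}(β=2.96), then the phase factors e^{-i(0)α} and e^{-i(0)γ}:
With c≡cos(β/2)=0.090672 and s≡sin(β/2)=0.995881, N=[1·1·1·1]^{1/2}=1.000000
k∈{0,1} keeps every argument non-negative
  k=0: (−1)^0·1.0000/(1)·0.0907^2·0.9959^0 = +0.008221
  k=1: (−1)^1·1.0000/(1)·0.0907^0·0.9959^2 = -0.991779
d^1_{0,0}(2.96) = +0.008221 -0.991779 = -0.983557
|D^1_{0,0}|² = |d^1_{0,0}(β)|² = (-0.983557)² = 0.967385 (the z-rotation phases have unit modulus)

P=0.9674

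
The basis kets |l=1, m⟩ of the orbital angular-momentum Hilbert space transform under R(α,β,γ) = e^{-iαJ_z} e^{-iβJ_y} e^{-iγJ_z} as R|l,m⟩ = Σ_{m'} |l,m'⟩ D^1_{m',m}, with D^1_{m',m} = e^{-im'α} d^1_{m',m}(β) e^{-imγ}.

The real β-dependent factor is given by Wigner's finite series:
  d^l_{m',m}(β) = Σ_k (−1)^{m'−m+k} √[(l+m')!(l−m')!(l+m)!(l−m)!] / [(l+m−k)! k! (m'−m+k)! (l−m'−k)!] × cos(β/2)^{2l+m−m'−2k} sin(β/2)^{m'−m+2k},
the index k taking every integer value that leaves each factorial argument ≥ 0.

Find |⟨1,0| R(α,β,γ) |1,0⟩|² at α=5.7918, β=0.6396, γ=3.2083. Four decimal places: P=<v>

P=0.6437

Split into d^1_{0,0}(β=0.6396) × two z-phases.
With c≡cos(β/2)=0.949298 and s≡sin(β/2)=0.314377, N=[1·1·1·1]^{1/2}=1.000000
The bounds max(0,m−m')=0 and min(l+m,l−m')=1 give 2 terms
  k=0: (−1)^0·1.0000/(1)·0.9493^2·0.3144^0 = +0.901167
  k=1: (−1)^1·1.0000/(1)·0.9493^0·0.3144^2 = -0.098833
d^1_{0,0}(0.6396) = +0.901167 -0.098833 = +0.802335
|D^1_{0,0}|² = |d^1_{0,0}(β)|² = (+0.802335)² = 0.643741 (the z-rotation phases have unit modulus)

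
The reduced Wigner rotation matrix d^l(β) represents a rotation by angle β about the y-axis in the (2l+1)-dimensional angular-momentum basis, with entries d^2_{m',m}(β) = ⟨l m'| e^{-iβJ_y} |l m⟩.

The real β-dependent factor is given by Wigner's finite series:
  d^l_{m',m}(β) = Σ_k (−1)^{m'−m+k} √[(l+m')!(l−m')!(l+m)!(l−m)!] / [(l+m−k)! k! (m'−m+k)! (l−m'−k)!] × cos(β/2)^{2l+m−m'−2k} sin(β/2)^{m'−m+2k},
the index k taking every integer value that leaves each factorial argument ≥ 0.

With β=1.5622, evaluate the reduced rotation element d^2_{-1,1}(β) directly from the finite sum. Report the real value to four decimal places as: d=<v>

d=0.5042

d^2_{-1,1}(β=1.5622) via Wigner's sum:
c=cos(1.5622/2)=0.710140, s=sin(1.5622/2)=0.704061; N=√[1·6·6·1]=6.000000
Admissible k: 2..3 (factorial args all ≥0)
  k=2: (−1)^0·6.0000/(2)·0.7101^2·0.7041^2 = +0.749945
  k=3: (−1)^1·6.0000/(6)·0.7101^0·0.7041^4 = -0.245720
d^2_{-1,1}(1.5622) = +0.749945 -0.245720 = +0.504224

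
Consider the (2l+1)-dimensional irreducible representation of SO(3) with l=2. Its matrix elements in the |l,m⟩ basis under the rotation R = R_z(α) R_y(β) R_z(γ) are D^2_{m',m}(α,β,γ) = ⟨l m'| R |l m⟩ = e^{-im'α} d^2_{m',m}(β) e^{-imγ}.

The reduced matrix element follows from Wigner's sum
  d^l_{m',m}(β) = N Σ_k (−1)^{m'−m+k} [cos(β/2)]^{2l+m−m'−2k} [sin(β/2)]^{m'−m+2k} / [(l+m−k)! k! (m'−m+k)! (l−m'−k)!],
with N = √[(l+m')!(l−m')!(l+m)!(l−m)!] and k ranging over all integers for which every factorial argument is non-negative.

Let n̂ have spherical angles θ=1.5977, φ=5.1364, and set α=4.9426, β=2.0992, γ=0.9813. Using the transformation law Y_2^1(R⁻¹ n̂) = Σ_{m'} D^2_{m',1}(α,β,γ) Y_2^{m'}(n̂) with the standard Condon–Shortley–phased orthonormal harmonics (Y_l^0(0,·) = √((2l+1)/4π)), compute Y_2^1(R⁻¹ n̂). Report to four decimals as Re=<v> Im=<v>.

Need the full column D^2_{m',1} for m'=−2..2 at α=4.9426, β=2.0992, γ=0.9813.
cos(β/2)=0.497918, sin(β/2)=0.867224
d^2_{-2,1}: single k=3 term ⇒ +0.649504;  D = -0.563369+0.323220i
d^2_{-1,1}: k∈[2..3] ⇒ +0.559371 -0.565621 = -0.006250;  D = +0.004265+0.004569i
d^2_{0,1}: k∈[1..2] ⇒ +0.262229 -0.795477 = -0.533248;  D = -0.296455+0.443247i
d^2_{1,1}: k∈[0..1] ⇒ +0.061465 -0.559371 = -0.497905;  D = -0.466113-0.175066i
d^2_{2,1}: single k=0 term ⇒ -0.214109;  D = +0.027559-0.212328i
Y_2^{m'}(θ=1.5977,φ=5.1364) and Σ D·Y over m':
  (-0.5634+0.3232i)·(-0.2553+0.2895i)  (+0.0043+0.0046i)·(-0.0085-0.0189i)  (-0.2965+0.4432i)·(-0.3147+0.0000i)  (-0.4661-0.1751i)·(+0.0085-0.0189i)  (+0.0276-0.2123i)·(-0.2553-0.2895i)
Y_2^1(R⁻¹ n̂) = +0.067819-0.331662i

Re=0.0678 Im=-0.3317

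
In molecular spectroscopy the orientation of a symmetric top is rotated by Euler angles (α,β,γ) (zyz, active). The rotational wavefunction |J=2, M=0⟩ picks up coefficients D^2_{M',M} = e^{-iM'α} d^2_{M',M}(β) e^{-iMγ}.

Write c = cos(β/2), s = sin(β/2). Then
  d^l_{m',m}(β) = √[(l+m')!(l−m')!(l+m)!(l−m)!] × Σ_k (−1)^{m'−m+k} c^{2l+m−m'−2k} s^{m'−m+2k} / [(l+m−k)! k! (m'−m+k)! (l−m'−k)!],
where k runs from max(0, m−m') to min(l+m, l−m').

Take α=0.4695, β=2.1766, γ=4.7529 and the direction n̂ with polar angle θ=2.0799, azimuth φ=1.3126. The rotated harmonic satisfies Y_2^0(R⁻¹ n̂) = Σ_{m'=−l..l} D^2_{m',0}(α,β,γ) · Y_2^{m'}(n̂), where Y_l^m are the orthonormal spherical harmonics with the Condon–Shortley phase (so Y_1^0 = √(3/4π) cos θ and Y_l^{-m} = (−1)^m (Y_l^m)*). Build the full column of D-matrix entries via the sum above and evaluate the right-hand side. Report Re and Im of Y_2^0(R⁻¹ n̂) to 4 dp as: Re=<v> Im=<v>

Re=0.2239 Im=0.0000

Need the full column D^2_{m',0} for m'=−2..2 at α=0.4695, β=2.1766, γ=4.7529.
cos(β/2)=0.463992, sin(β/2)=0.885839
d^2_{-2,0}: single k=2 term ⇒ +0.413815;  D = +0.244397+0.333936i
d^2_{-1,0}: k∈[1..2] ⇒ +0.216751 -0.790044 = -0.573292;  D = -0.511259-0.259381i
d^2_{0,0}: k∈[0..2] ⇒ +0.046349 -0.675758 +0.615772 = -0.013636;  D = -0.013636+0.000000i
d^2_{1,0}: k∈[0..1] ⇒ -0.216751 +0.790044 = +0.573292;  D = +0.511259-0.259381i
d^2_{2,0}: single k=0 term ⇒ +0.413815;  D = +0.244397-0.333936i
Y_2^{m'}(θ=2.0799,φ=1.3126) and Σ D·Y over m':
  (+0.2444+0.3339i)·(-0.2561-0.1454i)  (-0.5113-0.2594i)·(-0.0840+0.3179i)  (-0.0136+0.0000i)·(-0.0906+0.0000i)  (+0.5113-0.2594i)·(+0.0840+0.3179i)  (+0.2444-0.3339i)·(-0.2561+0.1454i)
Y_2^0(R⁻¹ n̂) = +0.223917-0.000000i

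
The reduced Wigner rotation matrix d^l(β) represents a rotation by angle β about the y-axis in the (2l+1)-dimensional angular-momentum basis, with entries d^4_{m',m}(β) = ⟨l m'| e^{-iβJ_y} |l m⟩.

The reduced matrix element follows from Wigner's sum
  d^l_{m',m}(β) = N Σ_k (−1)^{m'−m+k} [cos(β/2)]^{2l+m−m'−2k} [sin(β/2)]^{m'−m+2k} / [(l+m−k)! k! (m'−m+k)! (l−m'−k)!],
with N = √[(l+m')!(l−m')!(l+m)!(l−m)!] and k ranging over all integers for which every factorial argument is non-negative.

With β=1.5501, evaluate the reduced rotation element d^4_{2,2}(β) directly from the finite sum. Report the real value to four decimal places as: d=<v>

d=0.2235

d^4_{2,2}(β=1.5501) via Wigner's sum:
Half-angle: c=0.714386, s=0.699752. N=√(720·2·720·2)=1440.000000
k: max(0,(2)−(2))=0 … min(4+(2),4−(2))=2
  k=0: (−1)^0·1440.0000/(1440)·0.7144^8·0.6998^0 = +0.067837
  k=1: (−1)^1·1440.0000/(120)·0.7144^6·0.6998^2 = -0.781029
  k=2: (−1)^2·1440.0000/(96)·0.7144^4·0.6998^4 = +0.936697
d^4_{2,2}(1.5501) = +0.067837 -0.781029 +0.936697 = +0.223505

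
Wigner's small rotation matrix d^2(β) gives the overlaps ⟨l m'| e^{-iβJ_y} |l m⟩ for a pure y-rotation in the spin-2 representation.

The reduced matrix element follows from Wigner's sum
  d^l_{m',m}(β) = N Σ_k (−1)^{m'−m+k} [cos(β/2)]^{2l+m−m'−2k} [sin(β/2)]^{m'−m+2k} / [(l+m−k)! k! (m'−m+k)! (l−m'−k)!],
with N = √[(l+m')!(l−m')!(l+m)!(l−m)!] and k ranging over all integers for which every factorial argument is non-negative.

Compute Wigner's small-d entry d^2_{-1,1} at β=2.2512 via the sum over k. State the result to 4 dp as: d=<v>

d=-0.2103

d^2_{-1,1}(β=2.2512) via Wigner's sum:
With c≡cos(β/2)=0.430635 and s≡sin(β/2)=0.902526, N=[1·6·6·1]^{1/2}=6.000000
k∈{2,3} keeps every argument non-negative
  k=2: (−1)^0·6.0000/(2)·0.4306^2·0.9025^2 = +0.453168
  k=3: (−1)^1·6.0000/(6)·0.4306^0·0.9025^4 = -0.663497
d^2_{-1,1}(2.2512) = +0.453168 -0.663497 = -0.210329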